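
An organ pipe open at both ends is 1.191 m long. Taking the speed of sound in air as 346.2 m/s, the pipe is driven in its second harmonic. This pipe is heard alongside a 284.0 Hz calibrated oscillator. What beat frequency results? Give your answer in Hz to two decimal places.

Open pipe: f_n = n·v/(2L) = 2·346.2/(2·1.191) = 290.6801 Hz.
f_beat = |290.6801 − 284.0| = 6.68 Hz.

6.68 Hz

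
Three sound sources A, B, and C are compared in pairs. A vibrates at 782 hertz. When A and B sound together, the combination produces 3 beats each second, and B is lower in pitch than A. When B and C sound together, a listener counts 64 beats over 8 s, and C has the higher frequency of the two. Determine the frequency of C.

787 Hz

B is below A, so f_B = 782 − 3 = 779 Hz.
B–C: Beat frequency = 64/8 = 8 Hz.
C is above B, so f_C = 779 + 8 = 787 Hz.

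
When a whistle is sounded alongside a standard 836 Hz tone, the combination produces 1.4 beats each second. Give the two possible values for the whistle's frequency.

834.6 Hz or 837.4 Hz

|f − 836| = 1.4, so f = 836 ± 1.4.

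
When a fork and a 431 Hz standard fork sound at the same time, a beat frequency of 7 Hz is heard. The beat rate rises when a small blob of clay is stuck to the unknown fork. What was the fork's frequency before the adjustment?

|f − 431| = 7, so the fork was at either 424 Hz or 438 Hz.
Adding mass to a fork lowers its frequency; the adjustment lowers the fork's frequency.
The beat rate rose, so the adjustment moved the fork further from 431 Hz — it was already below the reference.

424 Hz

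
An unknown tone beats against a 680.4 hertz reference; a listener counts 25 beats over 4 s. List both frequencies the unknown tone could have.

Beat frequency = 25/4 = 6.25 Hz.
|f − 680.4| = 6.25, so f = 680.4 ± 6.25.

674.15 Hz or 686.65 Hz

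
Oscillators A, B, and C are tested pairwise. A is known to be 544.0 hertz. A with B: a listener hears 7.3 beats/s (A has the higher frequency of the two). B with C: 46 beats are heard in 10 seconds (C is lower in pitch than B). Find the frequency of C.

B is below A, so f_B = 544.0 − 7.3 = 536.7 Hz.
B–C: Beat frequency = 46/10 = 4.6 Hz.
C is below B, so f_C = 536.7 − 4.6 = 532.1 Hz.

532.1 Hz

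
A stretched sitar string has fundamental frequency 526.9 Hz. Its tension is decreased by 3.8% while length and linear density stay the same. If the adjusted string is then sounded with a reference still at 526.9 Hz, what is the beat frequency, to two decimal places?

For a string, f ∝ √T, so the new frequency is 526.9·√0.962 = 516.7919 Hz.
f_beat = |516.7919 − 526.9| = 10.11 Hz.

10.11 Hz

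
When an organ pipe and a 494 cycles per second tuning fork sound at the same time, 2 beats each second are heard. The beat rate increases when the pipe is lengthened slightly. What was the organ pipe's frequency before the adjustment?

|f − 494| = 2, so the organ pipe was at either 492 Hz or 496 Hz.
A longer pipe has a lower fundamental; the adjustment lowers the organ pipe's frequency.
The beat rate rose, so the adjustment moved the organ pipe further from 494 Hz — it was already below the reference.

492 Hz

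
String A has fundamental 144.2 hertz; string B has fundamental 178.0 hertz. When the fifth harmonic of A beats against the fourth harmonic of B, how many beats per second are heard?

Fifth harmonic of the first: 5·144.2 = 721.0 Hz.
Fourth harmonic of the second: 4·178.0 = 712.0 Hz.
f_beat = |721.0 − 712.0| = 9.0 Hz.

9.0 Hz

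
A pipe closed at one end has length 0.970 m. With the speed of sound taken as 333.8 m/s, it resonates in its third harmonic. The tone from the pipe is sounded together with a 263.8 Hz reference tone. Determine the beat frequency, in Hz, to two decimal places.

5.71 Hz

Closed pipe (odd harmonics): f_n = n·v/(4L) = 3·333.8/(4·0.970) = 258.0928 Hz.
f_beat = |258.0928 − 263.8| = 5.71 Hz.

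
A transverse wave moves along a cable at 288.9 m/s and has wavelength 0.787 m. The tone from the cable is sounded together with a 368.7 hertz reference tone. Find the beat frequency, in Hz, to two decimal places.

1.61 Hz

Source frequency f = v/λ = 288.9/0.787 = 367.0902 Hz.
f_beat = |367.0902 − 368.7| = 1.61 Hz.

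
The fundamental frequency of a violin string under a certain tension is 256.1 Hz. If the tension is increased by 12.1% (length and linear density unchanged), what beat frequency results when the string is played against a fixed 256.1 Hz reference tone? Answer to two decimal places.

15.05 Hz

For a string, f ∝ √T, so the new frequency is 256.1·√1.121 = 271.1517 Hz.
f_beat = |271.1517 − 256.1| = 15.05 Hz.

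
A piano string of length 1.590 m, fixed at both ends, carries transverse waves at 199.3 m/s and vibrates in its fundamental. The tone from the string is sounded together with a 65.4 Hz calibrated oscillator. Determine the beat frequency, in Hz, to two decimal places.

2.73 Hz

For a string fixed at both ends, f_n = n·v/(2L) = 1·199.3/(2·1.590) = 62.6730 Hz.
f_beat = |62.6730 − 65.4| = 2.73 Hz.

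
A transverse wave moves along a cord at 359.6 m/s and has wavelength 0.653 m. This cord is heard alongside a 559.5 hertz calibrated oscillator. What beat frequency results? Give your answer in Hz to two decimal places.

8.81 Hz

Source frequency f = v/λ = 359.6/0.653 = 550.6891 Hz.
f_beat = |550.6891 − 559.5| = 8.81 Hz.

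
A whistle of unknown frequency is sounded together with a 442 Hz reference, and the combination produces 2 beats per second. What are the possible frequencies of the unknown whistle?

440 Hz or 444 Hz

|f − 442| = 2, so f = 442 ± 2.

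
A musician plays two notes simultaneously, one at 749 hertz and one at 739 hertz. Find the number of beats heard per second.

10 Hz

f_beat = |f₁ − f₂|.
|749 − 739| = 10 Hz.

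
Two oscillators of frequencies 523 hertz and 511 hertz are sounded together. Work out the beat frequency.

f_beat = |f₁ − f₂|.
|523 − 511| = 12 Hz.

12 Hz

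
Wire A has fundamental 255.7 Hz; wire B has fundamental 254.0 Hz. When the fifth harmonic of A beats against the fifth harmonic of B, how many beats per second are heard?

Fifth harmonic of the first: 5·255.7 = 1278.5 Hz.
Fifth harmonic of the second: 5·254.0 = 1270.0 Hz.
f_beat = |1278.5 − 1270.0| = 8.5 Hz.

8.5 Hz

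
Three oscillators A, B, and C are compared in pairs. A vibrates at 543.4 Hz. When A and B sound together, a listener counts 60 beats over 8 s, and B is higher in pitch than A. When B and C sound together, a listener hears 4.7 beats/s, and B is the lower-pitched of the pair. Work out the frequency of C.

555.6 Hz

A–B: Beat frequency = 60/8 = 7.5 Hz.
B is above A, so f_B = 543.4 + 7.5 = 550.9 Hz.
C is above B, so f_C = 550.9 + 4.7 = 555.6 Hz.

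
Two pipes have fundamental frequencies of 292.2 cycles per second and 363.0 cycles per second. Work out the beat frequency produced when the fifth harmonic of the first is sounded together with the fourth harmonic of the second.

Fifth harmonic of the first: 5·292.2 = 1461.0 Hz.
Fourth harmonic of the second: 4·363.0 = 1452.0 Hz.
f_beat = |1461.0 − 1452.0| = 9.0 Hz.

9.0 Hz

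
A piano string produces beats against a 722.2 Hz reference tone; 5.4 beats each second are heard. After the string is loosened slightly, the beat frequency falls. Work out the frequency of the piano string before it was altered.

727.6 Hz

|f − 722.2| = 5.4, so the piano string was at either 716.8 Hz or 727.6 Hz.
Reducing tension lowers a string's frequency; the adjustment lowers the piano string's frequency.
The beat rate fell, so the adjustment moved the piano string toward 722.2 Hz — it must have started above the reference.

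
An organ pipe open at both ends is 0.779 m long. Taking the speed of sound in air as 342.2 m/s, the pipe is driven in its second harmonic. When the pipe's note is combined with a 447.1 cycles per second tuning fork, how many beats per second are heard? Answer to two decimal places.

Open pipe: f_n = n·v/(2L) = 2·342.2/(2·0.779) = 439.2811 Hz.
f_beat = |439.2811 − 447.1| = 7.82 Hz.

7.82 Hz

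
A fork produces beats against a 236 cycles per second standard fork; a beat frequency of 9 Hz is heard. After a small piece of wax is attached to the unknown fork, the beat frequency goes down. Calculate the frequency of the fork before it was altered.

245 Hz

|f − 236| = 9, so the fork was at either 227 Hz or 245 Hz.
Loading a fork with wax lowers its frequency; the adjustment lowers the fork's frequency.
The beat rate fell, so the adjustment moved the fork toward 236 Hz — it must have started above the reference.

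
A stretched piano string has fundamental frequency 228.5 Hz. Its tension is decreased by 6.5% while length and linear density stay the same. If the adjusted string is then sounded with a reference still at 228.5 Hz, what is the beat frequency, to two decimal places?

For a string, f ∝ √T, so the new frequency is 228.5·√0.935 = 220.9490 Hz.
f_beat = |220.9490 − 228.5| = 7.55 Hz.

7.55 Hz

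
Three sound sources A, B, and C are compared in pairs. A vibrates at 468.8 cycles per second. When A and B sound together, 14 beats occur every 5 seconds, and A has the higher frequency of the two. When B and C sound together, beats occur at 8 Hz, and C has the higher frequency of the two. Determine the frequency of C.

A–B: Beat frequency = 14/5 = 2.8 Hz.
B is below A, so f_B = 468.8 − 2.8 = 466 Hz.
C is above B, so f_C = 466 + 8 = 474 Hz.

474 Hz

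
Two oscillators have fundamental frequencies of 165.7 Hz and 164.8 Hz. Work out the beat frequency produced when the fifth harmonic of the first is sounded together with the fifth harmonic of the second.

Fifth harmonic of the first: 5·165.7 = 828.5 Hz.
Fifth harmonic of the second: 5·164.8 = 824.0 Hz.
f_beat = |828.5 − 824.0| = 4.5 Hz.

4.5 Hz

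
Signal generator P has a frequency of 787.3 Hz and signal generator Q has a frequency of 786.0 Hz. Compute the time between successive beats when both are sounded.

0.769 s

f_beat = |787.3 − 786.0| = 1.3 Hz.
Beat period T = 1 / f_beat = 1 / 1.3 s.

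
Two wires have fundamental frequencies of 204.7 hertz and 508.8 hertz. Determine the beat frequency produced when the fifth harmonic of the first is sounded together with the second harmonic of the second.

5.9 Hz

Fifth harmonic of the first: 5·204.7 = 1023.5 Hz.
Second harmonic of the second: 2·508.8 = 1017.6 Hz.
f_beat = |1023.5 − 1017.6| = 5.9 Hz.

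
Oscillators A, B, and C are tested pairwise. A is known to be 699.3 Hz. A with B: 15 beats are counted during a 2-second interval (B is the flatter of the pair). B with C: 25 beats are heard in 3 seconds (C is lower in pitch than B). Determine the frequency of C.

683.4667 Hz

A–B: Beat frequency = 15/2 = 7.5 Hz.
B is below A, so f_B = 699.3 − 7.5 = 691.8 Hz.
B–C: Beat frequency = 25/3 = 8.3333 Hz.
C is below B, so f_C = 691.8 − 8.3333 = 683.4667 Hz.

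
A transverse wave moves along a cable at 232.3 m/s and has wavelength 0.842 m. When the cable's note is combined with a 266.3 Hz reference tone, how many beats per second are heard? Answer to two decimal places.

Source frequency f = v/λ = 232.3/0.842 = 275.8907 Hz.
f_beat = |275.8907 − 266.3| = 9.59 Hz.

9.59 Hz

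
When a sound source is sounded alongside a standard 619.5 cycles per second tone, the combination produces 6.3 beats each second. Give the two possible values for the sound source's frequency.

613.2 Hz or 625.8 Hz

|f − 619.5| = 6.3, so f = 619.5 ± 6.3.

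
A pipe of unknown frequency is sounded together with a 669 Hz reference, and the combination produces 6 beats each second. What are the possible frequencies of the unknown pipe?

663 Hz or 675 Hz

|f − 669| = 6, so f = 669 ± 6.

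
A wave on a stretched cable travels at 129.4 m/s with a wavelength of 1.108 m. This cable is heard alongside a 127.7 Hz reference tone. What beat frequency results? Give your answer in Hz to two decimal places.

10.91 Hz

Source frequency f = v/λ = 129.4/1.108 = 116.7870 Hz.
f_beat = |116.7870 − 127.7| = 10.91 Hz.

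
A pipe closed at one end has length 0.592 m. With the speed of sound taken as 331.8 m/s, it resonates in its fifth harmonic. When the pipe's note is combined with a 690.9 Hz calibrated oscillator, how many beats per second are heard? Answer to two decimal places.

9.69 Hz

Closed pipe (odd harmonics): f_n = n·v/(4L) = 5·331.8/(4·0.592) = 700.5912 Hz.
f_beat = |700.5912 − 690.9| = 9.69 Hz.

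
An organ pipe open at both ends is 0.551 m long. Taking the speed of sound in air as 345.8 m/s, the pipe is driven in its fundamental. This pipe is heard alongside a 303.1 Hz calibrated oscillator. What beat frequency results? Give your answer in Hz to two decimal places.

10.69 Hz

Open pipe: f_n = n·v/(2L) = 1·345.8/(2·0.551) = 313.7931 Hz.
f_beat = |313.7931 − 303.1| = 10.69 Hz.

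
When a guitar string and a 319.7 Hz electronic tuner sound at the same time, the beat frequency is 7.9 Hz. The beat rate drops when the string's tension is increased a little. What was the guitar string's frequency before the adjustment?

|f − 319.7| = 7.9, so the guitar string was at either 311.8 Hz or 327.6 Hz.
Higher tension means higher frequency; the adjustment raises the guitar string's frequency.
The beat rate fell, so the adjustment moved the guitar string toward 319.7 Hz — it must have started below the reference.

311.8 Hz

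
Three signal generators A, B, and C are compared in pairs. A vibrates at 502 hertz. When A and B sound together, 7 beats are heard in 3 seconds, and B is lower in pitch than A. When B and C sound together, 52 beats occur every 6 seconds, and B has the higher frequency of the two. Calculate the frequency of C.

491 Hz

A–B: Beat frequency = 7/3 = 2.3333 Hz.
B is below A, so f_B = 502 − 2.3333 = 499.6667 Hz.
B–C: Beat frequency = 52/6 = 8.6667 Hz.
C is below B, so f_C = 499.6667 − 8.6667 = 491 Hz.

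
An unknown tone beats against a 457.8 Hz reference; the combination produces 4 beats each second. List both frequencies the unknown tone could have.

|f − 457.8| = 4, so f = 457.8 ± 4.

453.8 Hz or 461.8 Hz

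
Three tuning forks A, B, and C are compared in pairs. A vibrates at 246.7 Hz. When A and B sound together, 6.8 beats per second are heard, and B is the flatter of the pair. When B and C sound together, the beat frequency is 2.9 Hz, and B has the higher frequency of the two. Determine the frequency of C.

B is below A, so f_B = 246.7 − 6.8 = 239.9 Hz.
C is below B, so f_C = 239.9 − 2.9 = 237 Hz.

237 Hz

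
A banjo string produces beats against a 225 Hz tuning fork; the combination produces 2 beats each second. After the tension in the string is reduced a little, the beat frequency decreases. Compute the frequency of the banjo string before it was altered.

|f − 225| = 2, so the banjo string was at either 223 Hz or 227 Hz.
Lower tension means lower frequency; the adjustment lowers the banjo string's frequency.
The beat rate fell, so the adjustment moved the banjo string toward 225 Hz — it must have started above the reference.

227 Hz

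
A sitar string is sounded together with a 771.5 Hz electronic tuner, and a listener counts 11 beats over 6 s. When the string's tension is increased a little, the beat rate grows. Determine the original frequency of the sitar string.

773.3333 Hz

Beat frequency = 11/6 = 1.8333 Hz.
|f − 771.5| = 1.8333, so the sitar string was at either 769.6667 Hz or 773.3333 Hz.
Higher tension means higher frequency; the adjustment raises the sitar string's frequency.
The beat rate rose, so the adjustment moved the sitar string further from 771.5 Hz — it was already above the reference.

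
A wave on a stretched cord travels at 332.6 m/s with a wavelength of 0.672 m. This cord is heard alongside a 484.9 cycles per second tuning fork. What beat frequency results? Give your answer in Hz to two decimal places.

10.04 Hz

Source frequency f = v/λ = 332.6/0.672 = 494.9405 Hz.
f_beat = |494.9405 − 484.9| = 10.04 Hz.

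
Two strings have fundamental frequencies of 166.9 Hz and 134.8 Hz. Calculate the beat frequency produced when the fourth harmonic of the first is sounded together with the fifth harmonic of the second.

Fourth harmonic of the first: 4·166.9 = 667.6 Hz.
Fifth harmonic of the second: 5·134.8 = 674.0 Hz.
f_beat = |667.6 − 674.0| = 6.4 Hz.

6.4 Hz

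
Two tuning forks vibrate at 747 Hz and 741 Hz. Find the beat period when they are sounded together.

0.167 s

f_beat = |747 − 741| = 6 Hz.
Beat period T = 1 / f_beat = 1 / 6 s.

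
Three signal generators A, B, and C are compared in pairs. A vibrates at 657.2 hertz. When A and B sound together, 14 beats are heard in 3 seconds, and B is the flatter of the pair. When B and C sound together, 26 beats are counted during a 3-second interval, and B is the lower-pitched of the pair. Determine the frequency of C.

661.2 Hz

A–B: Beat frequency = 14/3 = 4.6667 Hz.
B is below A, so f_B = 657.2 − 4.6667 = 652.5333 Hz.
B–C: Beat frequency = 26/3 = 8.6667 Hz.
C is above B, so f_C = 652.5333 + 8.6667 = 661.2 Hz.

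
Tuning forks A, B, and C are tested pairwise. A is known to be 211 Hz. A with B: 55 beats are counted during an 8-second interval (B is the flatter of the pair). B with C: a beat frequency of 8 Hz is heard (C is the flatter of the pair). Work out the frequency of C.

A–B: Beat frequency = 55/8 = 6.875 Hz.
B is below A, so f_B = 211 − 6.875 = 204.125 Hz.
C is below B, so f_C = 204.125 − 8 = 196.125 Hz.

196.125 Hz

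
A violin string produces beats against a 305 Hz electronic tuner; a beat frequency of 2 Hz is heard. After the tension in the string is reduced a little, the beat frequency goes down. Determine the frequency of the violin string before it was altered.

307 Hz

|f − 305| = 2, so the violin string was at either 303 Hz or 307 Hz.
Lower tension means lower frequency; the adjustment lowers the violin string's frequency.
The beat rate fell, so the adjustment moved the violin string toward 305 Hz — it must have started above the reference.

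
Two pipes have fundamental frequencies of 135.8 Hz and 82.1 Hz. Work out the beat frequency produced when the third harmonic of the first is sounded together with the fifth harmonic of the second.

3.1 Hz

Third harmonic of the first: 3·135.8 = 407.4 Hz.
Fifth harmonic of the second: 5·82.1 = 410.5 Hz.
f_beat = |407.4 − 410.5| = 3.1 Hz.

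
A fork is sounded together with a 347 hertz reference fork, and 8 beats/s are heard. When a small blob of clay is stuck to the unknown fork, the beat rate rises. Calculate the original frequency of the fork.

|f − 347| = 8, so the fork was at either 339 Hz or 355 Hz.
Adding mass to a fork lowers its frequency; the adjustment lowers the fork's frequency.
The beat rate rose, so the adjustment moved the fork further from 347 Hz — it was already below the reference.

339 Hz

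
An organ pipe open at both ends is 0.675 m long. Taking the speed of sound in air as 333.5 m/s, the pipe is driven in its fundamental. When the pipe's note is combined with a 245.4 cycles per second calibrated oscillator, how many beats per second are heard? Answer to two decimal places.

Open pipe: f_n = n·v/(2L) = 1·333.5/(2·0.675) = 247.0370 Hz.
f_beat = |247.0370 − 245.4| = 1.64 Hz.

1.64 Hz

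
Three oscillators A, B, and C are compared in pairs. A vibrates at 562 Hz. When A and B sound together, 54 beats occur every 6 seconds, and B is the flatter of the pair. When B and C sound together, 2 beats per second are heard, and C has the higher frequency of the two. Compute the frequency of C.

A–B: Beat frequency = 54/6 = 9 Hz.
B is below A, so f_B = 562 − 9 = 553 Hz.
C is above B, so f_C = 553 + 2 = 555 Hz.

555 Hz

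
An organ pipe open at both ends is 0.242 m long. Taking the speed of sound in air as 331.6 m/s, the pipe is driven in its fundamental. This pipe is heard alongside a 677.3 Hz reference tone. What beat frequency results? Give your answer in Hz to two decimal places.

Open pipe: f_n = n·v/(2L) = 1·331.6/(2·0.242) = 685.1240 Hz.
f_beat = |685.1240 − 677.3| = 7.82 Hz.

7.82 Hz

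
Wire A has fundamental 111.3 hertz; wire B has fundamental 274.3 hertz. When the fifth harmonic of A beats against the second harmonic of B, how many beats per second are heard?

Fifth harmonic of the first: 5·111.3 = 556.5 Hz.
Second harmonic of the second: 2·274.3 = 548.6 Hz.
f_beat = |556.5 − 548.6| = 7.9 Hz.

7.9 Hz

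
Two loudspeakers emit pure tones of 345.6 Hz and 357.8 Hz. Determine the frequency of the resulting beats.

The beat frequency equals the magnitude of the frequency difference.
|345.6 − 357.8| = 12.2 Hz.

12.2 Hz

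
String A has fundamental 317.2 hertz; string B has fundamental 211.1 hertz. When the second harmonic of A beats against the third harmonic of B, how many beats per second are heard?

1.1 Hz

Second harmonic of the first: 2·317.2 = 634.4 Hz.
Third harmonic of the second: 3·211.1 = 633.3 Hz.
f_beat = |634.4 − 633.3| = 1.1 Hz.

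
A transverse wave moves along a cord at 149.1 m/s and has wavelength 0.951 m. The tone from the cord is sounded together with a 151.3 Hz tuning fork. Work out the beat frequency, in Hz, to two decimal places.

5.48 Hz

Source frequency f = v/λ = 149.1/0.951 = 156.7823 Hz.
f_beat = |156.7823 − 151.3| = 5.48 Hz.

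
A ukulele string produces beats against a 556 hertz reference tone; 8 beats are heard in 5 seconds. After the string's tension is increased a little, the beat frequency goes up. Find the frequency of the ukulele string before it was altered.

557.6 Hz

Beat frequency = 8/5 = 1.6 Hz.
|f − 556| = 1.6, so the ukulele string was at either 554.4 Hz or 557.6 Hz.
Higher tension means higher frequency; the adjustment raises the ukulele string's frequency.
The beat rate rose, so the adjustment moved the ukulele string further from 556 Hz — it was already above the reference.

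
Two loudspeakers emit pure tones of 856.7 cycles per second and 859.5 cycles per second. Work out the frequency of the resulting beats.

The beat frequency equals the magnitude of the frequency difference.
|856.7 − 859.5| = 2.8 Hz.

2.8 Hz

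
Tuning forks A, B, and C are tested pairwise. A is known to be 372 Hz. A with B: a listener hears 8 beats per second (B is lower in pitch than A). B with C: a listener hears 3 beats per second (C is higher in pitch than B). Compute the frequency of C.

B is below A, so f_B = 372 − 8 = 364 Hz.
C is above B, so f_C = 364 + 3 = 367 Hz.

367 Hz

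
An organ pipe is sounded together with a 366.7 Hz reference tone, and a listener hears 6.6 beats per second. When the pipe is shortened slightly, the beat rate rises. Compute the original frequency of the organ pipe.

|f − 366.7| = 6.6, so the organ pipe was at either 360.1 Hz or 373.3 Hz.
A shorter pipe has a higher fundamental; the adjustment raises the organ pipe's frequency.
The beat rate rose, so the adjustment moved the organ pipe further from 366.7 Hz — it was already above the reference.

373.3 Hz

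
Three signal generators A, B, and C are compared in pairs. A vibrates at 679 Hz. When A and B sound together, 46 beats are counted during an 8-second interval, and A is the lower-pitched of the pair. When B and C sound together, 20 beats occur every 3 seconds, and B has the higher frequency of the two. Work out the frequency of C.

A–B: Beat frequency = 46/8 = 5.75 Hz.
B is above A, so f_B = 679 + 5.75 = 684.75 Hz.
B–C: Beat frequency = 20/3 = 6.6667 Hz.
C is below B, so f_C = 684.75 − 6.6667 = 678.0833 Hz.

678.0833 Hz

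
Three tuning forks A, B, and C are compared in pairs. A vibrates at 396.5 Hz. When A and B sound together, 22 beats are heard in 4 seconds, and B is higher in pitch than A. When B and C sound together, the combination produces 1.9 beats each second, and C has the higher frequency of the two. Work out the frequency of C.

A–B: Beat frequency = 22/4 = 5.5 Hz.
B is above A, so f_B = 396.5 + 5.5 = 402 Hz.
C is above B, so f_C = 402 + 1.9 = 403.9 Hz.

403.9 Hz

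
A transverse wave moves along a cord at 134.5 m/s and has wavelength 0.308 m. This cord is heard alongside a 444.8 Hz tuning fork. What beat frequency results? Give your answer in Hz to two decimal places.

8.11 Hz

Source frequency f = v/λ = 134.5/0.308 = 436.6883 Hz.
f_beat = |436.6883 − 444.8| = 8.11 Hz.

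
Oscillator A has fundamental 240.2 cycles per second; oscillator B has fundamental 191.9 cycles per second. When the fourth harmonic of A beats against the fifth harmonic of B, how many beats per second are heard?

Fourth harmonic of the first: 4·240.2 = 960.8 Hz.
Fifth harmonic of the second: 5·191.9 = 959.5 Hz.
f_beat = |960.8 − 959.5| = 1.3 Hz.

1.3 Hz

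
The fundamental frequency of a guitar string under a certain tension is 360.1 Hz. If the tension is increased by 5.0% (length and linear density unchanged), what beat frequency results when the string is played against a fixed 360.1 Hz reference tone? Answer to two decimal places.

8.89 Hz

For a string, f ∝ √T, so the new frequency is 360.1·√1.050 = 368.9927 Hz.
f_beat = |368.9927 − 360.1| = 8.89 Hz.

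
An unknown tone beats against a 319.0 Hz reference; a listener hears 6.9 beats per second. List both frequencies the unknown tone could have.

312.1 Hz or 325.9 Hz

|f − 319.0| = 6.9, so f = 319.0 ± 6.9.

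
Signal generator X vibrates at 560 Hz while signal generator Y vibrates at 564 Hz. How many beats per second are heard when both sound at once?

f_beat = |f₁ − f₂|.
|560 − 564| = 4 Hz.

4 Hz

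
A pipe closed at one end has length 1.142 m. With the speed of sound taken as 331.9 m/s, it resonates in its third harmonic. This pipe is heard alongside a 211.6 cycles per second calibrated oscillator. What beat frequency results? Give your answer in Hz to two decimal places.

6.37 Hz

Closed pipe (odd harmonics): f_n = n·v/(4L) = 3·331.9/(4·1.142) = 217.9729 Hz.
f_beat = |217.9729 − 211.6| = 6.37 Hz.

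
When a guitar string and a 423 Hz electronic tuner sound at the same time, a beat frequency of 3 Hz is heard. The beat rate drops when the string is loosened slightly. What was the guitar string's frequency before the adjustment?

426 Hz

|f − 423| = 3, so the guitar string was at either 420 Hz or 426 Hz.
Reducing tension lowers a string's frequency; the adjustment lowers the guitar string's frequency.
The beat rate fell, so the adjustment moved the guitar string toward 423 Hz — it must have started above the reference.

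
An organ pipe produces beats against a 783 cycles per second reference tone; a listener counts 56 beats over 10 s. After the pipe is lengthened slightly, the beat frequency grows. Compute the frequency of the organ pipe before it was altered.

777.4 Hz

Beat frequency = 56/10 = 5.6 Hz.
|f − 783| = 5.6, so the organ pipe was at either 777.4 Hz or 788.6 Hz.
A longer pipe has a lower fundamental; the adjustment lowers the organ pipe's frequency.
The beat rate rose, so the adjustment moved the organ pipe further from 783 Hz — it was already below the reference.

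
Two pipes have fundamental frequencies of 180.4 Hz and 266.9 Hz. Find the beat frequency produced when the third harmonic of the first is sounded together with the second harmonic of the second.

Third harmonic of the first: 3·180.4 = 541.2 Hz.
Second harmonic of the second: 2·266.9 = 533.8 Hz.
f_beat = |541.2 − 533.8| = 7.4 Hz.

7.4 Hz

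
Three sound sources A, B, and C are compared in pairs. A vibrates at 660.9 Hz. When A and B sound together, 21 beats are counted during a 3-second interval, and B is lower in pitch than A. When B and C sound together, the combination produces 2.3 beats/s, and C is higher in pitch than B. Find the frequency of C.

656.2 Hz

A–B: Beat frequency = 21/3 = 7 Hz.
B is below A, so f_B = 660.9 − 7 = 653.9 Hz.
C is above B, so f_C = 653.9 + 2.3 = 656.2 Hz.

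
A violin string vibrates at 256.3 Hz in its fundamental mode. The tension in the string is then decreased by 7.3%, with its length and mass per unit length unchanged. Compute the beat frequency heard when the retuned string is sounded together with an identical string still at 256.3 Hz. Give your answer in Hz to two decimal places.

For a string, f ∝ √T, so the new frequency is 256.3·√0.927 = 246.7678 Hz.
f_beat = |246.7678 − 256.3| = 9.53 Hz.

9.53 Hz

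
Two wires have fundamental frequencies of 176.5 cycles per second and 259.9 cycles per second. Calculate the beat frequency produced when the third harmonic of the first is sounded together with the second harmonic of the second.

Third harmonic of the first: 3·176.5 = 529.5 Hz.
Second harmonic of the second: 2·259.9 = 519.8 Hz.
f_beat = |529.5 − 519.8| = 9.7 Hz.

9.7 Hz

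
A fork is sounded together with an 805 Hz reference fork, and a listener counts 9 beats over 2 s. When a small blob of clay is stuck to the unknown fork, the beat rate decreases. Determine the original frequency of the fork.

809.5 Hz

Beat frequency = 9/2 = 4.5 Hz.
|f − 805| = 4.5, so the fork was at either 800.5 Hz or 809.5 Hz.
Adding mass to a fork lowers its frequency; the adjustment lowers the fork's frequency.
The beat rate fell, so the adjustment moved the fork toward 805 Hz — it must have started above the reference.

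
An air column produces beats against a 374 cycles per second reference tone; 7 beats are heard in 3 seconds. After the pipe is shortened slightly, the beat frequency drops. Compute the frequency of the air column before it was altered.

Beat frequency = 7/3 = 2.3333 Hz.
|f − 374| = 2.3333, so the air column was at either 371.6667 Hz or 376.3333 Hz.
A shorter pipe has a higher fundamental; the adjustment raises the air column's frequency.
The beat rate fell, so the adjustment moved the air column toward 374 Hz — it must have started below the reference.

371.6667 Hz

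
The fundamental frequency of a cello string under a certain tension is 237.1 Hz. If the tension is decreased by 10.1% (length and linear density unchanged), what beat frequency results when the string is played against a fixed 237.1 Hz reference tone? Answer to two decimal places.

12.29 Hz

For a string, f ∝ √T, so the new frequency is 237.1·√0.899 = 224.8078 Hz.
f_beat = |224.8078 − 237.1| = 12.29 Hz.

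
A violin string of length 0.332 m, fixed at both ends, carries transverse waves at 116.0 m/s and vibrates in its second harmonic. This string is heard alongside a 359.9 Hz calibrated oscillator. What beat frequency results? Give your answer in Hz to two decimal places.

10.50 Hz

For a string fixed at both ends, f_n = n·v/(2L) = 2·116.0/(2·0.332) = 349.3976 Hz.
f_beat = |349.3976 − 359.9| = 10.50 Hz.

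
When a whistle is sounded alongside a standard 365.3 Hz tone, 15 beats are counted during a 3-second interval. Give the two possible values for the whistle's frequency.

Beat frequency = 15/3 = 5 Hz.
|f − 365.3| = 5, so f = 365.3 ± 5.

360.3 Hz or 370.3 Hz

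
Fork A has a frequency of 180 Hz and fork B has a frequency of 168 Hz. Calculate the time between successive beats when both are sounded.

0.083 s

f_beat = |180 − 168| = 12 Hz.
Beat period T = 1 / f_beat = 1 / 12 s.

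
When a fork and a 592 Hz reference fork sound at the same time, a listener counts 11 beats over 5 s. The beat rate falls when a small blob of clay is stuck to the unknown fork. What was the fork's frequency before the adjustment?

594.2 Hz

Beat frequency = 11/5 = 2.2 Hz.
|f − 592| = 2.2, so the fork was at either 589.8 Hz or 594.2 Hz.
Adding mass to a fork lowers its frequency; the adjustment lowers the fork's frequency.
The beat rate fell, so the adjustment moved the fork toward 592 Hz — it must have started above the reference.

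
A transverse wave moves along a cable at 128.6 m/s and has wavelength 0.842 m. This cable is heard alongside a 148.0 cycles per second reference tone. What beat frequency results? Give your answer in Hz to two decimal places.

4.73 Hz

Source frequency f = v/λ = 128.6/0.842 = 152.7316 Hz.
f_beat = |152.7316 − 148.0| = 4.73 Hz.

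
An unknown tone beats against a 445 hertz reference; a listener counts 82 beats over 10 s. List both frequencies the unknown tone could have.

Beat frequency = 82/10 = 8.2 Hz.
|f − 445| = 8.2, so f = 445 ± 8.2.

436.8 Hz or 453.2 Hz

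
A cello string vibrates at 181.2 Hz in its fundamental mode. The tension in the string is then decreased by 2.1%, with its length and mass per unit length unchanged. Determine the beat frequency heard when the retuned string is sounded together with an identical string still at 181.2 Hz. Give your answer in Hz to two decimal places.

1.91 Hz

For a string, f ∝ √T, so the new frequency is 181.2·√0.979 = 179.2873 Hz.
f_beat = |179.2873 − 181.2| = 1.91 Hz.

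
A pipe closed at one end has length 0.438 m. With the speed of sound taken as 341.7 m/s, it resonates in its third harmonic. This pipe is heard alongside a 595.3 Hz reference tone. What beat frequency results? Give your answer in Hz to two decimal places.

Closed pipe (odd harmonics): f_n = n·v/(4L) = 3·341.7/(4·0.438) = 585.1027 Hz.
f_beat = |585.1027 − 595.3| = 10.20 Hz.

10.20 Hz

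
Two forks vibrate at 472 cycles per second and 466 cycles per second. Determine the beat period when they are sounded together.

0.167 s

f_beat = |472 − 466| = 6 Hz.
Beat period T = 1 / f_beat = 1 / 6 s.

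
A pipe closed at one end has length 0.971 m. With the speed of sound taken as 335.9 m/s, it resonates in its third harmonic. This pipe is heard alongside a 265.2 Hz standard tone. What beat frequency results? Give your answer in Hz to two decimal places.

Closed pipe (odd harmonics): f_n = n·v/(4L) = 3·335.9/(4·0.971) = 259.4490 Hz.
f_beat = |259.4490 − 265.2| = 5.75 Hz.

5.75 Hz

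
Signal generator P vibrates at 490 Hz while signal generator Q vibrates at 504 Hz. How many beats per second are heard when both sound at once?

Beats arise from superposition of two nearby frequencies; the beat rate is |f₁ − f₂|.
|490 − 504| = 14 Hz.

14 Hz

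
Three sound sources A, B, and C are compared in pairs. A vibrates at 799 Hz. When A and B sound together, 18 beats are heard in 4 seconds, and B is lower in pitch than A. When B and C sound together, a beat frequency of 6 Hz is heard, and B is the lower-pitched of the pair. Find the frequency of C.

800.5 Hz

A–B: Beat frequency = 18/4 = 4.5 Hz.
B is below A, so f_B = 799 − 4.5 = 794.5 Hz.
C is above B, so f_C = 794.5 + 6 = 800.5 Hz.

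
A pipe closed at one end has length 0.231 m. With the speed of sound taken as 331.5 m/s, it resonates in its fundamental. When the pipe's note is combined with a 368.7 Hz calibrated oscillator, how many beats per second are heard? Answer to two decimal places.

Closed pipe (odd harmonics): f_n = n·v/(4L) = 1·331.5/(4·0.231) = 358.7662 Hz.
f_beat = |358.7662 − 368.7| = 9.93 Hz.

9.93 Hz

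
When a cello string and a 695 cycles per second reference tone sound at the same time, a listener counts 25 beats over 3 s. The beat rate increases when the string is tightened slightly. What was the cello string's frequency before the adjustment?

703.3333 Hz

Beat frequency = 25/3 = 8.3333 Hz.
|f − 695| = 8.3333, so the cello string was at either 686.6667 Hz or 703.3333 Hz.
Increasing tension raises a string's frequency; the adjustment raises the cello string's frequency.
The beat rate rose, so the adjustment moved the cello string further from 695 Hz — it was already above the reference.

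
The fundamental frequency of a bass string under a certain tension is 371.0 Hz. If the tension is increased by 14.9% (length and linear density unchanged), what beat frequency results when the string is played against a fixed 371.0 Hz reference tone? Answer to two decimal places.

26.68 Hz

For a string, f ∝ √T, so the new frequency is 371.0·√1.149 = 397.6802 Hz.
f_beat = |397.6802 − 371.0| = 26.68 Hz.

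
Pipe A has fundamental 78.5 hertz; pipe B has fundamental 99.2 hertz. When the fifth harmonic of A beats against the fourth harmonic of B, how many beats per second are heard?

4.3 Hz

Fifth harmonic of the first: 5·78.5 = 392.5 Hz.
Fourth harmonic of the second: 4·99.2 = 396.8 Hz.
f_beat = |392.5 − 396.8| = 4.3 Hz.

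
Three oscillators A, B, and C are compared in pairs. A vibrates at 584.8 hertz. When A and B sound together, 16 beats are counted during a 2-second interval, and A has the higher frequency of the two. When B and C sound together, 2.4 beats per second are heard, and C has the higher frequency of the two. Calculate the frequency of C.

A–B: Beat frequency = 16/2 = 8 Hz.
B is below A, so f_B = 584.8 − 8 = 576.8 Hz.
C is above B, so f_C = 576.8 + 2.4 = 579.2 Hz.

579.2 Hz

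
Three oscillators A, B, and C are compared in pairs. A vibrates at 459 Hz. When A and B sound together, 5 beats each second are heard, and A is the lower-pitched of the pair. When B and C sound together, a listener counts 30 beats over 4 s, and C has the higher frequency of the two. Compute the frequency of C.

471.5 Hz

B is above A, so f_B = 459 + 5 = 464 Hz.
B–C: Beat frequency = 30/4 = 7.5 Hz.
C is above B, so f_C = 464 + 7.5 = 471.5 Hz.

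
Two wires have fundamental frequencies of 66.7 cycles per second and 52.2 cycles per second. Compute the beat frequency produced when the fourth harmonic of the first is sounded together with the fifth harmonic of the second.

5.8 Hz

Fourth harmonic of the first: 4·66.7 = 266.8 Hz.
Fifth harmonic of the second: 5·52.2 = 261.0 Hz.
f_beat = |266.8 − 261.0| = 5.8 Hz.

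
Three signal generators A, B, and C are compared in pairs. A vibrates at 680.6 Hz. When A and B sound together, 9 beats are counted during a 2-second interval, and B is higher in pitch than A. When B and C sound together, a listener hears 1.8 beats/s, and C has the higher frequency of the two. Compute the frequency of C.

A–B: Beat frequency = 9/2 = 4.5 Hz.
B is above A, so f_B = 680.6 + 4.5 = 685.1 Hz.
C is above B, so f_C = 685.1 + 1.8 = 686.9 Hz.

686.9 Hz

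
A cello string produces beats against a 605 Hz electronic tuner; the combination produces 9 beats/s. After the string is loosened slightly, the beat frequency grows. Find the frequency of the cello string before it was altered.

596 Hz

|f − 605| = 9, so the cello string was at either 596 Hz or 614 Hz.
Reducing tension lowers a string's frequency; the adjustment lowers the cello string's frequency.
The beat rate rose, so the adjustment moved the cello string further from 605 Hz — it was already below the reference.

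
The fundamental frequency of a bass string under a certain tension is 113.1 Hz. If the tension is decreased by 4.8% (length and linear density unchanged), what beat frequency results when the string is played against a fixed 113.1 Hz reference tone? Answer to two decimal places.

For a string, f ∝ √T, so the new frequency is 113.1·√0.952 = 110.3522 Hz.
f_beat = |110.3522 − 113.1| = 2.75 Hz.

2.75 Hz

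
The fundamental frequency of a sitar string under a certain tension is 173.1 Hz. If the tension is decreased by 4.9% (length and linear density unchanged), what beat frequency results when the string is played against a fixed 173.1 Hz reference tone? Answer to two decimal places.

For a string, f ∝ √T, so the new frequency is 173.1·√0.951 = 168.8058 Hz.
f_beat = |168.8058 − 173.1| = 4.29 Hz.

4.29 Hz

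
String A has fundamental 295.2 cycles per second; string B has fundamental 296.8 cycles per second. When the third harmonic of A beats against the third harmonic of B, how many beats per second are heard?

4.8 Hz

Third harmonic of the first: 3·295.2 = 885.6 Hz.
Third harmonic of the second: 3·296.8 = 890.4 Hz.
f_beat = |885.6 − 890.4| = 4.8 Hz.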